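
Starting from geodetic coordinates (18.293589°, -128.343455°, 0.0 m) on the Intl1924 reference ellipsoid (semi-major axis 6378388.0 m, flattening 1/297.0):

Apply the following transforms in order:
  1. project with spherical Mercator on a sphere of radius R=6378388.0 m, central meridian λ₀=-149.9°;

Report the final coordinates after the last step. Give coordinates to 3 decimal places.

E=2399758.047 m, N=2072022.947 m

start: φ=18.293589°, λ=-128.343455°, h=0.000 m
→ merc (R=6378388.0, λ₀=-149.9°): E=2399758.0471, N=2072022.9470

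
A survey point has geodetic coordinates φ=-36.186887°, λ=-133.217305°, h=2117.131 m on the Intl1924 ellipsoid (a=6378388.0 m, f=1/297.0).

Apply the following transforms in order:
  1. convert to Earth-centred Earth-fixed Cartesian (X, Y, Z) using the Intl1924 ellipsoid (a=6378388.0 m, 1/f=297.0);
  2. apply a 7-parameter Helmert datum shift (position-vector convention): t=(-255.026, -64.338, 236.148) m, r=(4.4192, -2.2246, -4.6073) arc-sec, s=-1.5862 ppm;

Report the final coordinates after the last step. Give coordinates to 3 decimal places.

X=-3530760.772 m, Y=-3757190.878 m, Z=-3746134.155 m

start: φ=-36.186887°, λ=-133.217305°, h=2117.131 m
→ ECEF (a=6378388.000, f=1/297.0): X=-3530467.8243, Y=-3757291.6221, Z=-3746257.6693
→ Helmert 7p (PV): X=-3530760.7721, Y=-3757190.8780, Z=-3746134.1550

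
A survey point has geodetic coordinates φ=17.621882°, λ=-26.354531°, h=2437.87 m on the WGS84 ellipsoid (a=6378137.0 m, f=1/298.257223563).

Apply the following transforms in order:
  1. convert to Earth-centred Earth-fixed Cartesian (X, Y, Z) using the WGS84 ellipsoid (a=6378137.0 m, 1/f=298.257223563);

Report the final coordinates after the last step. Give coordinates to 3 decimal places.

X=5450788.710 m, Y=-2700405.562 m, Z=1919278.937 m

start: φ=17.621882°, λ=-26.354531°, h=2437.870 m
→ ECEF (a=6378137.000, f=1/298.257223563): X=5450788.7097, Y=-2700405.5618, Z=1919278.9375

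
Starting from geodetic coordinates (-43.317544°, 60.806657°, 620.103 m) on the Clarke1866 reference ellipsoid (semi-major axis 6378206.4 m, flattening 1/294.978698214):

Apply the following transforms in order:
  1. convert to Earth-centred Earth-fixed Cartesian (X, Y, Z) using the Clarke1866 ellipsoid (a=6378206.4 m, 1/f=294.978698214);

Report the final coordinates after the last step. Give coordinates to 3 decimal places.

start: φ=-43.317544°, λ=60.806657°, h=620.103 m
→ ECEF (a=6378206.400, f=1/294.978698214): X=2267298.1862, Y=4057959.4719, Z=-4353459.0972

X=2267298.186 m, Y=4057959.472 m, Z=-4353459.097 m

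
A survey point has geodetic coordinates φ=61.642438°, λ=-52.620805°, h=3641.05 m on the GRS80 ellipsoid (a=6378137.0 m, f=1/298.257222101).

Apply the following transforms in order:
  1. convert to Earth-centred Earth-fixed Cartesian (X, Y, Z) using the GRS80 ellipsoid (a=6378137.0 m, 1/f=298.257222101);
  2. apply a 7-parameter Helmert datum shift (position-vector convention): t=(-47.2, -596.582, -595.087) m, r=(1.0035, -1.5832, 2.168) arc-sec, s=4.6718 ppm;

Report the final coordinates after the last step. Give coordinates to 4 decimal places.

X=1844914.1540 m, Y=-2415553.5135 m, Z=5592335.8075 m

start: φ=61.642438°, λ=-52.620805°, h=3641.050 m
→ ECEF (a=6378137.000, f=1/298.257222101): X=1844970.2806, Y=-2414937.8313, Z=5592902.3533
→ Helmert 7p (PV): X=1844914.1540, Y=-2415553.5135, Z=5592335.8075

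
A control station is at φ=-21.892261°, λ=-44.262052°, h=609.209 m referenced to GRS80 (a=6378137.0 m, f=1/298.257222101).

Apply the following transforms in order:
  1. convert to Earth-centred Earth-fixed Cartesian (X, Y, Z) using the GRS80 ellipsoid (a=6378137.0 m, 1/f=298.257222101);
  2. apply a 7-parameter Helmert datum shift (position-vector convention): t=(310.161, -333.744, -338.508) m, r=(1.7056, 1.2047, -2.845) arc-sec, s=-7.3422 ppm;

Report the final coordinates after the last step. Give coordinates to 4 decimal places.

start: φ=-21.892261°, λ=-44.262052°, h=609.209 m
→ ECEF (a=6378137.000, f=1/298.257222101): X=4240719.3294, Y=-4132864.7651, Z=-2363574.6491
→ Helmert 7p (PV): X=4240927.5458, Y=-4133207.1121, Z=-2363954.7456

X=4240927.5458 m, Y=-4133207.1121 m, Z=-2363954.7456 m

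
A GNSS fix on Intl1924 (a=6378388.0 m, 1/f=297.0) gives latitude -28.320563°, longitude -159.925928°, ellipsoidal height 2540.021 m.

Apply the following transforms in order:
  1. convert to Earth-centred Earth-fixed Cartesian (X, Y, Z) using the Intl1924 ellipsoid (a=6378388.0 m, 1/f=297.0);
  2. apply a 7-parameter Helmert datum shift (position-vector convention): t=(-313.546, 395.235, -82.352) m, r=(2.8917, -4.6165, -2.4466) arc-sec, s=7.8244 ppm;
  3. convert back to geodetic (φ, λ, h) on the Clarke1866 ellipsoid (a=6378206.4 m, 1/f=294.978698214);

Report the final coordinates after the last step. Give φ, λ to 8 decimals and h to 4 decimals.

start: φ=-28.320563°, λ=-159.925928°, h=2540.021 m
→ ECEF (a=6378388.000, f=1/297.0): X=-5279925.4284, Y=-1929469.4826, Z=-3009072.8501
→ Helmert 7p (PV): X=-5280235.8253, Y=-1928984.5309, Z=-3009323.9696
→ geod (Bowring, a=6378206.400): φ=-28.32312342°, λ=-159.93165630°, h=2983.7949 m

φ=-28.32312342°, λ=-159.93165630°, h=2983.7949 m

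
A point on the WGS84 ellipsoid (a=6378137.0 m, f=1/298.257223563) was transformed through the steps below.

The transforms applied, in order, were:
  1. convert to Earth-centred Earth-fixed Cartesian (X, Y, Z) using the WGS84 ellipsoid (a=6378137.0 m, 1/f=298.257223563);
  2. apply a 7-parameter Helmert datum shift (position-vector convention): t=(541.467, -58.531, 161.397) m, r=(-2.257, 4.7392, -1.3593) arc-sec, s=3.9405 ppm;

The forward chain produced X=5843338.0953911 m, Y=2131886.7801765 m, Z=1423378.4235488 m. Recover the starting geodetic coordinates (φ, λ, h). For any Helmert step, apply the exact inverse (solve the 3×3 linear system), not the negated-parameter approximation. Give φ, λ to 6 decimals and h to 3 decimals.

start: X=5843338.0954, Y=2131886.7802, Z=1423378.4235 m
→ Helmert⁻¹: X=5842726.8514, Y=2131959.8394, Z=1423368.9910
→ geod (Bowring, a=6378137.000): φ=12.97430400°, λ=20.04658300°, h=3268.4990 m

φ=12.974304°, λ=20.046583°, h=3268.499 m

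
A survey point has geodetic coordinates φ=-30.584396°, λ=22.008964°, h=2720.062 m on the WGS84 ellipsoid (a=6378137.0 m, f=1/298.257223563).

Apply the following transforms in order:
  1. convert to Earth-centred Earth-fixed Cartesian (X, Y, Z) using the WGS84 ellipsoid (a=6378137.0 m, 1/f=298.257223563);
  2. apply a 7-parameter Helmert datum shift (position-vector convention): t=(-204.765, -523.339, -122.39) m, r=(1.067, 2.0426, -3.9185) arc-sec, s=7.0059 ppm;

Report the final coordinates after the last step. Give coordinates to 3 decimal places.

X=5097098.884 m, Y=2059765.693 m, Z=-3227881.496 m

start: φ=-30.584396°, λ=22.008964°, h=2720.062 m
→ ECEF (a=6378137.000, f=1/298.257223563): X=5097260.7600, Y=2060354.7360, Z=-3227696.6740
→ Helmert 7p (PV): X=5097098.8842, Y=2059765.6930, Z=-3227881.4963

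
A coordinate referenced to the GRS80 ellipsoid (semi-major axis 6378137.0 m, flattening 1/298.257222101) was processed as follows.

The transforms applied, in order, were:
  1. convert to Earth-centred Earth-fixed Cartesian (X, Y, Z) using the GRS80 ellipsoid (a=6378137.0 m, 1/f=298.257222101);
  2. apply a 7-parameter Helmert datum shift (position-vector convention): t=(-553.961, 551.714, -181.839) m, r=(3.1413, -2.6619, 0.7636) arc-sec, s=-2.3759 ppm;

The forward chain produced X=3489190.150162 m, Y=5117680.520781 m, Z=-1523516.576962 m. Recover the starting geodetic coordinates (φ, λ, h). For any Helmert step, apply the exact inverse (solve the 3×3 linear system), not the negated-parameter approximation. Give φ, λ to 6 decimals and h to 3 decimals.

φ=-13.907987°, λ=55.706882°, h=1494.765 m

start: X=3489190.1502, Y=5117680.5208, Z=-1523516.5770 m
→ Helmert⁻¹: X=3489751.6855, Y=5117104.8439, Z=-1523461.3241
→ geod (Bowring, a=6378137.000): φ=-13.90798700°, λ=55.70688200°, h=1494.7650 m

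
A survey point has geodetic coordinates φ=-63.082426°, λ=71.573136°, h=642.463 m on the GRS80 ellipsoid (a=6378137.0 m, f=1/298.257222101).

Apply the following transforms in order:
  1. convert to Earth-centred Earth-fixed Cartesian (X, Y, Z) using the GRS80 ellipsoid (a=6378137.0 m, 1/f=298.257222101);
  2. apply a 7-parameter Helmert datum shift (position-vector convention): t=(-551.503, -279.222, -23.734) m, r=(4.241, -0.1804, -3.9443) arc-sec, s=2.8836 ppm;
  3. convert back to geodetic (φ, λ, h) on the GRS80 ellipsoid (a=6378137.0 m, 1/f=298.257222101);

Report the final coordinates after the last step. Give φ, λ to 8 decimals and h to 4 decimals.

start: φ=-63.082426°, λ=71.573136°, h=642.463 m
→ ECEF (a=6378137.000, f=1/298.257222101): X=915231.1592, Y=2746985.4776, Z=-5664716.0812
→ Helmert 7p (PV): X=914739.7791, Y=2746813.1475, Z=-5664698.8687
→ geod (Bowring, a=6378137.000): φ=-63.08490607°, λ=71.58128400°, h=482.8037 m

φ=-63.08490607°, λ=71.58128400°, h=482.8037 m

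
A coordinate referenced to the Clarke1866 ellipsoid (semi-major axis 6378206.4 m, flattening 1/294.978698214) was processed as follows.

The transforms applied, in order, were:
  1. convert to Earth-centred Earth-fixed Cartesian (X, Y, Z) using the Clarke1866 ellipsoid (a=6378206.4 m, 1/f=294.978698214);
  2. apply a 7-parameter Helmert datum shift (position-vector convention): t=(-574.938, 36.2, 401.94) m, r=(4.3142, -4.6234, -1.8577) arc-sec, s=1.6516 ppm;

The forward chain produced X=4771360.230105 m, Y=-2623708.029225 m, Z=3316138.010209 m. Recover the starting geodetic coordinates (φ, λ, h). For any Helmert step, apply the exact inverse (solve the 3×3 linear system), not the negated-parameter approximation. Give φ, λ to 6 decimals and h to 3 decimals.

start: X=4771360.2301, Y=-2623708.0292, Z=3316138.0102 m
→ Helmert⁻¹: X=4772025.2367, Y=-2623627.5670, Z=3315678.5049
→ geod (Bowring, a=6378206.400): φ=31.50866600°, λ=-28.80170100°, h=3349.1090 m

φ=31.508666°, λ=-28.801701°, h=3349.109 m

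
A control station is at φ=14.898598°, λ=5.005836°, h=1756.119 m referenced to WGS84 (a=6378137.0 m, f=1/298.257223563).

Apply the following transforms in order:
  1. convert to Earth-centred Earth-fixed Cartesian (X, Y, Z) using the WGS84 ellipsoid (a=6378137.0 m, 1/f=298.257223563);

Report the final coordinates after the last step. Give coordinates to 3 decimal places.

X=6143259.276 m, Y=538096.075 m, Z=1629711.452 m

start: φ=14.898598°, λ=5.005836°, h=1756.119 m
→ ECEF (a=6378137.000, f=1/298.257223563): X=6143259.2765, Y=538096.0755, Z=1629711.4516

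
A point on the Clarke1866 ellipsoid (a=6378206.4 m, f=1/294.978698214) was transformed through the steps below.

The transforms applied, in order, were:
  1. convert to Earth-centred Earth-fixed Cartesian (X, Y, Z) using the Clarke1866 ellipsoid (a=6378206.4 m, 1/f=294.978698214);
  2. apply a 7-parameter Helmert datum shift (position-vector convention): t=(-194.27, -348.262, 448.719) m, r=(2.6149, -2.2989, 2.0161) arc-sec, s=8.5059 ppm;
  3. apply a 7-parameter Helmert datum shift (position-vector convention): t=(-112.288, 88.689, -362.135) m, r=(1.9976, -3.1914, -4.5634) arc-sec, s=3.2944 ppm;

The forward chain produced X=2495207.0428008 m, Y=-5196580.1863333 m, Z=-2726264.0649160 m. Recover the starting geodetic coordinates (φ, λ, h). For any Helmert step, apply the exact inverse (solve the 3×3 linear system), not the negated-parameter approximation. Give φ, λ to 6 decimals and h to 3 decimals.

φ=-25.462267°, λ=-64.347732°, h=2388.899 m

start: X=2495207.0428, Y=-5196580.1863, Z=-2726264.0649 m
→ Helmert⁻¹: X=2495383.9045, Y=-5196622.9468, Z=-2725881.2318
→ Helmert⁻¹: X=2495475.7720, Y=-5196289.4398, Z=-2726268.6987
→ geod (Bowring, a=6378206.400): φ=-25.46226700°, λ=-64.34773200°, h=2388.8990 m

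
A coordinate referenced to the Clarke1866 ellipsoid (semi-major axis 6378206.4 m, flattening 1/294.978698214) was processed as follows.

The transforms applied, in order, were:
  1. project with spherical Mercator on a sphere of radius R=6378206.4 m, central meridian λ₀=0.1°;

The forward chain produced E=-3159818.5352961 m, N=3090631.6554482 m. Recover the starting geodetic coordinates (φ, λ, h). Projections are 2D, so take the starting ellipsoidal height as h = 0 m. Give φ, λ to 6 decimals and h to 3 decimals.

start: E=-3159818.5353, N=3090631.6554 m
→ merc⁻¹: φ=26.73657000°, λ=-28.28482400°

φ=26.736570°, λ=-28.284824°, h=0.000 m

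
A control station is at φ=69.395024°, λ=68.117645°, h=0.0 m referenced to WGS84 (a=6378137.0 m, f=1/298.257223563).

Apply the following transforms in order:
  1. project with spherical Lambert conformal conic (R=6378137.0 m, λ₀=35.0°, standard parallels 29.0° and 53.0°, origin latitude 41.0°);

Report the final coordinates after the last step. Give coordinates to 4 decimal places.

start: φ=69.395024°, λ=68.117645°, h=0.000 m
→ lcc (R=6378137.0, λ₀=35.0°): E=1446526.8110, N=3522826.0100

E=1446526.8110 m, N=3522826.0100 m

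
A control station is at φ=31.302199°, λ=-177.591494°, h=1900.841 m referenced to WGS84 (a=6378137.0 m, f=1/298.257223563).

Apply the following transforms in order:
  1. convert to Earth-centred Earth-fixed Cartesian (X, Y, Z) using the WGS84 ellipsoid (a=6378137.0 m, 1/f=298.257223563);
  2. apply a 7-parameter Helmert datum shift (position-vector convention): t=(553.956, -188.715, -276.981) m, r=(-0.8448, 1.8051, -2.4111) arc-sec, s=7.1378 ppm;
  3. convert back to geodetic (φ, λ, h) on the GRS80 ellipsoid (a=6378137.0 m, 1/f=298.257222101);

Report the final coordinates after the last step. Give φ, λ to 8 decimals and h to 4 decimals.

start: φ=31.302199°, λ=-177.591494°, h=1900.841 m
→ ECEF (a=6378137.000, f=1/298.257223563): X=-5451463.0136, Y=-229294.7352, Z=3295555.2169
→ Helmert 7p (PV): X=-5450921.8085, Y=-229407.8646, Z=3295350.4062
→ geod (Bowring, a=6378137.000): φ=31.30313199°, λ=-177.59006812°, h=1336.4775 m

φ=31.30313199°, λ=-177.59006812°, h=1336.4775 m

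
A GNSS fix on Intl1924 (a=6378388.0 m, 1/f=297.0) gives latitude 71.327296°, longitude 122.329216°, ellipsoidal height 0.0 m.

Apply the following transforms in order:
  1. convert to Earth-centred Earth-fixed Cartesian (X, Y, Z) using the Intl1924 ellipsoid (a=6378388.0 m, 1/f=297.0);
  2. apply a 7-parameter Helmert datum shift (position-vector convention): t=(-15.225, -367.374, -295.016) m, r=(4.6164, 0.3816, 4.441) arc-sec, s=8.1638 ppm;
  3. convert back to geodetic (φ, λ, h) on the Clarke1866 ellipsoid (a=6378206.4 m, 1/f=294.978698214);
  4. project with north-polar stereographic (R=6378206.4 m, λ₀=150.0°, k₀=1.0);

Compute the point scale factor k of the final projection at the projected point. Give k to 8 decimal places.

start: φ=71.327296°, λ=122.329216°, h=0.000 m
→ ECEF (a=6378388.000, f=1/297.0): X=-1095398.8525, Y=1730795.0109, Z=6020214.6783
→ Helmert 7p (PV): X=-1095449.1477, Y=1730283.4429, Z=6020009.5738
→ geod (Bowring, a=6378206.400): φ=71.33094786°, λ=122.33805915°, h=-10.9935 m
→ into stereo (λ₀=150.0°): φ=71.33094786°, λ−λ₀=-27.66194085°
scale k = 1.02701917

1.02701917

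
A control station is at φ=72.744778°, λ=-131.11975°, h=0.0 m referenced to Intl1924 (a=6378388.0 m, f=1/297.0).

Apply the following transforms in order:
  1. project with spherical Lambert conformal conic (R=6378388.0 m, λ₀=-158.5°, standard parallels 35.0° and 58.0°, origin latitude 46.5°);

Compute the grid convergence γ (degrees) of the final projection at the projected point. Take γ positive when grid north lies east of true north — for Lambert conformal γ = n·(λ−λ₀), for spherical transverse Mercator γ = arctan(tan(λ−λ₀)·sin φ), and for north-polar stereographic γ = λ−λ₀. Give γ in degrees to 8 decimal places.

19.99807428

start: φ=72.744778°, λ=-131.119750°, h=0.000 m
→ into lcc (λ₀=-158.5°): φ=72.74477800°, λ−λ₀=27.38025000°
convergence γ = 19.99807428°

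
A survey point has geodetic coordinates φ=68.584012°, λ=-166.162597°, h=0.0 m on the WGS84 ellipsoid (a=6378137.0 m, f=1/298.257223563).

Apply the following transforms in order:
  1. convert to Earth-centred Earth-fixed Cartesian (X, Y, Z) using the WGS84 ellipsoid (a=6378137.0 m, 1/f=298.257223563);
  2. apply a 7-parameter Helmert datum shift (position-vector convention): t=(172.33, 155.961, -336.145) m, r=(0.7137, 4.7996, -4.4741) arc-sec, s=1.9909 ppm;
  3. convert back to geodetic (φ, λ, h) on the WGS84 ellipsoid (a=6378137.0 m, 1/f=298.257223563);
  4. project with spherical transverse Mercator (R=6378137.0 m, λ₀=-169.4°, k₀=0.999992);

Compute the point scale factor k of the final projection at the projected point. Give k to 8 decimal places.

1.00020428

start: φ=68.584012°, λ=-166.162597°, h=0.000 m
→ ECEF (a=6378137.000, f=1/298.257223563): X=-2267891.4103, Y=-558617.6218, Z=5915186.8364
→ Helmert 7p (PV): X=-2267598.0710, Y=-558434.0472, Z=5914913.3070
→ geod (Bowring, a=6378137.000): φ=68.58586031°, λ=-166.16524889°, h=-374.6708 m
→ into tm (λ₀=-169.4°): φ=68.58586031°, λ−λ₀=3.23475111°
scale k = 1.00020428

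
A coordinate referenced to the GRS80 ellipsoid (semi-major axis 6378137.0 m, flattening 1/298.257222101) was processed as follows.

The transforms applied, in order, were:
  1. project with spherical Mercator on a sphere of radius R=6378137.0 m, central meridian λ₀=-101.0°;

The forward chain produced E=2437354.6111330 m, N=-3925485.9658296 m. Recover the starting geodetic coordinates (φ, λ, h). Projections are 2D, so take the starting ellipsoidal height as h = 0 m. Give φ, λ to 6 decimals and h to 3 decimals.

φ=-33.227095°, λ=-79.104871°, h=0.000 m

start: E=2437354.6111, N=-3925485.9658 m
→ merc⁻¹: φ=-33.22709500°, λ=-79.10487100°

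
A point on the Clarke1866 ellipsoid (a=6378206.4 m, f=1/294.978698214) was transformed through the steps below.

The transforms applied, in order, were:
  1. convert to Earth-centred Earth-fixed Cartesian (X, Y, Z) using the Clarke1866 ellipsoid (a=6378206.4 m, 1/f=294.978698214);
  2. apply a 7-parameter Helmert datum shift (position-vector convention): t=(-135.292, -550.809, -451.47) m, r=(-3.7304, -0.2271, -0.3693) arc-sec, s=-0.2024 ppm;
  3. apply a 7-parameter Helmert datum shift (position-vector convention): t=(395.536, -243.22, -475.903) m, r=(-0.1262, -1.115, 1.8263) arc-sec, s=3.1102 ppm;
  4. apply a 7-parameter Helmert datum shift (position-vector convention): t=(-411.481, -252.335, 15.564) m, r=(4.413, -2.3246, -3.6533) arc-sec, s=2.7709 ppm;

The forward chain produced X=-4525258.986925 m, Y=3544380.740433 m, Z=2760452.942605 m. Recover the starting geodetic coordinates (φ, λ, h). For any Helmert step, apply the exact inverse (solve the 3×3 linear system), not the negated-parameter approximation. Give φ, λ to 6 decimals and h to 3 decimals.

start: X=-4525258.9869, Y=3544380.7404, Z=2760452.9426 m
→ Helmert⁻¹: X=-4524866.6393, Y=3544602.1690, Z=2760404.8887
→ Helmert⁻¹: X=-4525201.7895, Y=3544872.7414, Z=2760898.8355
→ Helmert⁻¹: X=-4525070.7207, Y=3545366.2246, Z=2761419.9662
→ geod (Bowring, a=6378206.400): φ=25.81024800°, λ=141.92151000°, h=3271.9430 m

φ=25.810248°, λ=141.921510°, h=3271.943 m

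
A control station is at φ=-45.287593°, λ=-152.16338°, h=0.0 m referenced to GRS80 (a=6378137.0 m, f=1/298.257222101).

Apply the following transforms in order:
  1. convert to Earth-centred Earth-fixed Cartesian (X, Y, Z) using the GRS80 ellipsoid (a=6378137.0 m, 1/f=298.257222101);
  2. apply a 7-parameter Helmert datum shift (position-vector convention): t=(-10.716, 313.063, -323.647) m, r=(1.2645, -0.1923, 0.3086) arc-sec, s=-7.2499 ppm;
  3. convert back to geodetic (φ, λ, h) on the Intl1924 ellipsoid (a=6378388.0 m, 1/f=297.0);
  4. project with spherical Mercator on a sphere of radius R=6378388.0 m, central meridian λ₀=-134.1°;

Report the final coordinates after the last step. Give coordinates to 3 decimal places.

start: φ=-45.287593°, λ=-152.163380°, h=0.000 m
→ ECEF (a=6378137.000, f=1/298.257222101): X=-3974792.4461, Y=-2098918.0607, Z=-4509891.8074
→ Helmert 7p (PV): X=-3974767.0004, Y=-2098568.0799, Z=-4510199.3311
→ geod (Bowring, a=6378388.000): φ=-45.29155060°, λ=-152.16717359°, h=-117.1785 m
→ merc (R=6378388.0, λ₀=-134.1°): E=-2011307.7122, N=-5667760.5727

E=-2011307.712 m, N=-5667760.573 m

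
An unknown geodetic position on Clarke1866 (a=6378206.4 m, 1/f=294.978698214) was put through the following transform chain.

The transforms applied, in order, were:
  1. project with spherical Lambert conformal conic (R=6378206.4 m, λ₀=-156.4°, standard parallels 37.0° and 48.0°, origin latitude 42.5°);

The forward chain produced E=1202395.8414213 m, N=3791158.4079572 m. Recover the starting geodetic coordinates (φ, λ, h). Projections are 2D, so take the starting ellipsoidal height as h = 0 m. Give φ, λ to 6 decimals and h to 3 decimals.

φ=72.863824°, λ=-125.312675°, h=0.000 m

start: E=1202395.8414, N=3791158.4080 m
→ lcc⁻¹: φ=72.86382400°, λ=-125.31267500°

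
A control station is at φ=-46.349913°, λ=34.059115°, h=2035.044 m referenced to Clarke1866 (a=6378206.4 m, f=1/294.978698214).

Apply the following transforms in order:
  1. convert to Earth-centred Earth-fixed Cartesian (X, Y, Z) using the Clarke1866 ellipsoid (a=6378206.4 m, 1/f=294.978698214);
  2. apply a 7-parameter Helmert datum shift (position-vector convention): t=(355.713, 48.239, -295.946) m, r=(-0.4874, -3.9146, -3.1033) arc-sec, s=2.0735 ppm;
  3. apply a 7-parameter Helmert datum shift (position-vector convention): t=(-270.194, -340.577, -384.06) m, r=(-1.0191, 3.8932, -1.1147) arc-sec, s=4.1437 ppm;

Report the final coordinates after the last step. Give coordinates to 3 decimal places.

start: φ=-46.349913°, λ=34.059115°, h=2035.044 m
→ ECEF (a=6378206.400, f=1/294.978698214): X=3654999.1163, Y=2470818.5900, Z=-4593448.9825
→ Helmert 7p (PV): X=3655486.7590, Y=2470806.1076, Z=-4593690.9249
→ Helmert 7p (PV): X=3655158.3599, Y=2470433.3174, Z=-4594175.2242

X=3655158.360 m, Y=2470433.317 m, Z=-4594175.224 m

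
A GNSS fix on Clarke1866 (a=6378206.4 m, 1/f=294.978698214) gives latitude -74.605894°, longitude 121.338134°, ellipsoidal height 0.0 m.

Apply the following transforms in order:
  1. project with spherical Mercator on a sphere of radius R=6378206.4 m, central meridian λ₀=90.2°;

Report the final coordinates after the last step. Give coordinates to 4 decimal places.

start: φ=-74.605894°, λ=121.338134°, h=0.000 m
→ merc (R=6378206.4, λ₀=90.2°): E=3466318.9375, N=-12765012.7116

E=3466318.9375 m, N=-12765012.7116 m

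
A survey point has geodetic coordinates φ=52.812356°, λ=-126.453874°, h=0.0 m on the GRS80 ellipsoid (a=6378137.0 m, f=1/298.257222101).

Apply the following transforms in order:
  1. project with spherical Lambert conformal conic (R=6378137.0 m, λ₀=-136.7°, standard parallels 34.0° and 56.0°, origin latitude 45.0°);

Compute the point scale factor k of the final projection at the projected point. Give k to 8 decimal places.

start: φ=52.812356°, λ=-126.453874°, h=0.000 m
→ into lcc (λ₀=-136.7°): φ=52.81235600°, λ−λ₀=10.24612600°
scale k = 0.99031885

0.99031885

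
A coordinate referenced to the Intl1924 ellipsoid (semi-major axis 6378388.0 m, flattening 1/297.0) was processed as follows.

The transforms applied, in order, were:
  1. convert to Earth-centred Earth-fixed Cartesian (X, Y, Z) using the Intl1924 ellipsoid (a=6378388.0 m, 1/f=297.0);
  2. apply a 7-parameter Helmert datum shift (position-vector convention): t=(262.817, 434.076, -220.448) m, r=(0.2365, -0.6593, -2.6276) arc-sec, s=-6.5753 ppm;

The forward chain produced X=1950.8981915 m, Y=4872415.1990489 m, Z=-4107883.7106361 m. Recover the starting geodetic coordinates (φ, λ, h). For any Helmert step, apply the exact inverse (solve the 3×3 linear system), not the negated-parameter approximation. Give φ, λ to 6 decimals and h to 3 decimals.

start: X=1950.8982, Y=4872415.1990, Z=-4107883.7106 m
→ Helmert⁻¹: X=1612.8982, Y=4872008.4687, Z=-4107695.8633
→ geod (Bowring, a=6378388.000): φ=-40.32543600°, λ=89.98103200°, h=3130.5120 m

φ=-40.325436°, λ=89.981032°, h=3130.512 m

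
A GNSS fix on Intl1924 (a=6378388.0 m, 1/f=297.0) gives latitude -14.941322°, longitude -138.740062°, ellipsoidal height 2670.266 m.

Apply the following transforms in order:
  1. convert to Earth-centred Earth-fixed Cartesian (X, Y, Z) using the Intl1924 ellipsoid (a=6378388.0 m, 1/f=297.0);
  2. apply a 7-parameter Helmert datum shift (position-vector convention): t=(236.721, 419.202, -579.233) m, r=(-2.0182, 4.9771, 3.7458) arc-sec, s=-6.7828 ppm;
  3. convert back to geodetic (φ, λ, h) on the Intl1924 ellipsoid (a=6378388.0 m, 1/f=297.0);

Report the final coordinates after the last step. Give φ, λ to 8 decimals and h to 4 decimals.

start: φ=-14.941322°, λ=-138.740062°, h=2670.266 m
→ ECEF (a=6378388.000, f=1/297.0): X=-4635661.1958, Y=-4066788.4269, Z=-1634535.6570
→ Helmert 7p (PV): X=-4635358.6196, Y=-4066441.8174, Z=-1634952.1558
→ geod (Bowring, a=6378388.000): φ=-14.94601975°, λ=-138.74062893°, h=2337.0568 m

φ=-14.94601975°, λ=-138.74062893°, h=2337.0568 m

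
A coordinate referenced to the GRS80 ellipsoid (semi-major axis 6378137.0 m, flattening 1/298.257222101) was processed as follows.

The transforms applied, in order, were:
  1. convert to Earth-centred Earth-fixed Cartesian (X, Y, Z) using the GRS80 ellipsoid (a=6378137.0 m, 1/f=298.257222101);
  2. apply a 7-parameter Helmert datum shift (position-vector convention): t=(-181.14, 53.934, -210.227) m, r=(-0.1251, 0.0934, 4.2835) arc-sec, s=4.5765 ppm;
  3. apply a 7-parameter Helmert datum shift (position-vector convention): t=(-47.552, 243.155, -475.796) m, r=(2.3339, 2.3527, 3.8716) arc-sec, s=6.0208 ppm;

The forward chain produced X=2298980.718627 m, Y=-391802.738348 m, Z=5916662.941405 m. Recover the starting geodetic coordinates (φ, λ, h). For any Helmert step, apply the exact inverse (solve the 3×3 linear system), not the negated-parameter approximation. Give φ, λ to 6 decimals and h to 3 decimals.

start: X=2298980.7186, Y=-391802.7383, Z=5916662.9414 m
→ Helmert⁻¹: X=2298939.5784, Y=-392019.7314, Z=5917133.7696
→ Helmert⁻¹: X=2299099.3739, Y=-392123.2053, Z=5917317.7193
→ geod (Bowring, a=6378137.000): φ=68.61917300°, λ=-9.67895600°, h=751.6720 m

φ=68.619173°, λ=-9.678956°, h=751.672 m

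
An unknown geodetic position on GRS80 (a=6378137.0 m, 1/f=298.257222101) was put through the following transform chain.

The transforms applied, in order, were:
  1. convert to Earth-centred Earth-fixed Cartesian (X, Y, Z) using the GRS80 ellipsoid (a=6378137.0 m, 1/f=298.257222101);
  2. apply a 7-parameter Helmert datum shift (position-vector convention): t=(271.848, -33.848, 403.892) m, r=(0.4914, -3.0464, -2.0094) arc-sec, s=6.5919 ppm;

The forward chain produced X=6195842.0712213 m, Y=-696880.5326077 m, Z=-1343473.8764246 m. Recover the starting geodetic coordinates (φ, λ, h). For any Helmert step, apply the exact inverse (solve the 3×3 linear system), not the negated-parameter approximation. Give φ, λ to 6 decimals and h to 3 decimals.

φ=-12.244352°, λ=-6.416863°, h=603.374 m

start: X=6195842.0712, Y=-696880.5326, Z=-1343473.8764 m
→ Helmert⁻¹: X=6195516.3215, Y=-696784.9371, Z=-1343958.7536
→ geod (Bowring, a=6378137.000): φ=-12.24435200°, λ=-6.41686300°, h=603.3740 m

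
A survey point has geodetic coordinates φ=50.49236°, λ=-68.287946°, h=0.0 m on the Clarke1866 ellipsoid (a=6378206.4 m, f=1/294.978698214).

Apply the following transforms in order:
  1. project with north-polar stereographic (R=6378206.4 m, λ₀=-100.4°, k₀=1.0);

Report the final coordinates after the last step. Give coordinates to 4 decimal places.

start: φ=50.492360°, λ=-68.287946°, h=0.000 m
→ stereo (R=6378206.4, λ₀=-100.4°): E=2435142.8059, N=-3880136.6363

E=2435142.8059 m, N=-3880136.6363 m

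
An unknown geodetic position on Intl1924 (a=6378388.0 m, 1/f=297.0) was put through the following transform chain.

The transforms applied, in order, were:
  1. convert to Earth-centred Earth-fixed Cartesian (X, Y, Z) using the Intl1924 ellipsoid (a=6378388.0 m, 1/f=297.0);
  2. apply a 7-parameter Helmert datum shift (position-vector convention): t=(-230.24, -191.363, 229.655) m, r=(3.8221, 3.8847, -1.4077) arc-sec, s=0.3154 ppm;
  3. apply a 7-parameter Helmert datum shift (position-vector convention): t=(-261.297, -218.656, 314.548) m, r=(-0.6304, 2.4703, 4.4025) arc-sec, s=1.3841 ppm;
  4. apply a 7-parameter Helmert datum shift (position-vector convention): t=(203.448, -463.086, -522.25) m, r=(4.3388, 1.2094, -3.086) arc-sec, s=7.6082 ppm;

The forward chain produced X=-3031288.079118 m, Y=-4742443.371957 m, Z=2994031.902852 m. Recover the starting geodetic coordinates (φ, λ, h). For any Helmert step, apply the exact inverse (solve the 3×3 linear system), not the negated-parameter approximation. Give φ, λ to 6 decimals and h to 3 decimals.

φ=28.175318°, λ=-122.589845°, h=754.046 m

start: X=-3031288.0791, Y=-4742443.3720, Z=2994031.9029 m
→ Helmert⁻¹: X=-3031415.0759, Y=-4741926.5704, Z=2994613.3425
→ Helmert⁻¹: X=-3031286.6489, Y=-4741645.8030, Z=2994243.8546
→ Helmert⁻¹: X=-3031079.4826, Y=-4741418.1510, Z=2994044.0281
→ geod (Bowring, a=6378388.000): φ=28.17531800°, λ=-122.58984500°, h=754.0460 m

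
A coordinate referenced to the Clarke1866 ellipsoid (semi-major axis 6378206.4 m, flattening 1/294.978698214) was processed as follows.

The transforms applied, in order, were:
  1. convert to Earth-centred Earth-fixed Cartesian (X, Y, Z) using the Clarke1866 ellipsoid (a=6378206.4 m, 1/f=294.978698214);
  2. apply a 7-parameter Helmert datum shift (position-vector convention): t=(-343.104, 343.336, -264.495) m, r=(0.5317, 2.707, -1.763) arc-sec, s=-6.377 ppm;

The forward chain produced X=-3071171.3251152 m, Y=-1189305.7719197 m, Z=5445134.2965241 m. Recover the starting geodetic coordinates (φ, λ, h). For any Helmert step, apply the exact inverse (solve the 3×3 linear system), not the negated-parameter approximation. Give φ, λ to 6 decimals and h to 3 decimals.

φ=59.007073°, λ=-158.823653°, h=1461.557 m

start: X=-3071171.3251, Y=-1189305.7719, Z=5445134.2965 m
→ Helmert⁻¹: X=-3070909.1004, Y=-1189668.9053, Z=5445396.2814
→ geod (Bowring, a=6378206.400): φ=59.00707300°, λ=-158.82365300°, h=1461.5570 m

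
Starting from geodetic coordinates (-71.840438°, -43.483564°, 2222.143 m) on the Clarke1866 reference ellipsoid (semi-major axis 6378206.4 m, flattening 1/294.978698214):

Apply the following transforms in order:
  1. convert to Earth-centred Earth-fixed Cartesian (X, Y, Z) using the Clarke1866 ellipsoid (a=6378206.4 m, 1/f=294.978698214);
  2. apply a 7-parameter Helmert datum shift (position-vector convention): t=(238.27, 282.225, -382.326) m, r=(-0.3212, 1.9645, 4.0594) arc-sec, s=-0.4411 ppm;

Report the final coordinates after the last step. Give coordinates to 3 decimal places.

X=1447472.063 m, Y=-1372312.421 m, Z=-6040481.361 m

start: φ=-71.840438°, λ=-43.483564°, h=2222.143 m
→ ECEF (a=6378206.400, f=1/294.978698214): X=1447264.9445, Y=-1372614.3291, Z=-6040090.0531
→ Helmert 7p (PV): X=1447472.0631, Y=-1372312.4215, Z=-6040481.3613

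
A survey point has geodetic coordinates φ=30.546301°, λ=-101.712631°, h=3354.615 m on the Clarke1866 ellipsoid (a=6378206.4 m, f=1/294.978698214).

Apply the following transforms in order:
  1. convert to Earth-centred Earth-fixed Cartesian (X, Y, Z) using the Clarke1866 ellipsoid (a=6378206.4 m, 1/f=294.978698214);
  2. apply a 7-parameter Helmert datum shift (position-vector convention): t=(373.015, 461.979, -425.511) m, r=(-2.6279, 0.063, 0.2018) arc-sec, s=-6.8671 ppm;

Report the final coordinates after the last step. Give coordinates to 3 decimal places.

X=-1116278.265 m, Y=-5385653.445 m, Z=3223827.511 m

start: φ=30.546301°, λ=-101.712631°, h=3354.615 m
→ ECEF (a=6378206.400, f=1/294.978698214): X=-1116665.2023, Y=-5386192.3968, Z=3224206.2001
→ Helmert 7p (PV): X=-1116278.2647, Y=-5385653.4453, Z=3223827.5111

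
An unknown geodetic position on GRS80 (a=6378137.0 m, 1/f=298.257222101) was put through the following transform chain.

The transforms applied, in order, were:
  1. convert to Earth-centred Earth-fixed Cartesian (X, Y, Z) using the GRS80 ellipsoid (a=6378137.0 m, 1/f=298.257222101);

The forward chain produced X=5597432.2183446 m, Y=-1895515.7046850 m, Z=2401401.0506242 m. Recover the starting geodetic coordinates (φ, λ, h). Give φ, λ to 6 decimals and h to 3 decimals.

φ=22.248876°, λ=-18.708168°, h=3852.929 m

start: X=5597432.2183, Y=-1895515.7047, Z=2401401.0506 m
→ geod (Bowring, a=6378137.000): φ=22.24887600°, λ=-18.70816800°, h=3852.9290 m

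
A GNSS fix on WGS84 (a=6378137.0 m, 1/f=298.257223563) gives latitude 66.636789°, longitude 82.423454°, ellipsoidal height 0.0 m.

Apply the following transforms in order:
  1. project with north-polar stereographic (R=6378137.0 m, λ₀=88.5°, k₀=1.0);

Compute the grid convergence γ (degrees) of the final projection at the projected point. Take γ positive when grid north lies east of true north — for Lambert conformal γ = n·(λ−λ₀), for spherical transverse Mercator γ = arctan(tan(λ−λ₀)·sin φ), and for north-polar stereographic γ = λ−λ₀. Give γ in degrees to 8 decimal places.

start: φ=66.636789°, λ=82.423454°, h=0.000 m
→ into stereo (λ₀=88.5°): φ=66.63678900°, λ−λ₀=-6.07654600°
convergence γ = -6.07654600°

-6.07654600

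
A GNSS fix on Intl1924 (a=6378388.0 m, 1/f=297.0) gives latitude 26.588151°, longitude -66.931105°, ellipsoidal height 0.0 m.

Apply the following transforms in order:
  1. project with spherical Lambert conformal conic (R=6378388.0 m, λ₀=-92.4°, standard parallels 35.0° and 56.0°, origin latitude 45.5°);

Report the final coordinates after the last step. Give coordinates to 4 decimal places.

start: φ=26.588151°, λ=-66.931105°, h=0.000 m
→ lcc (R=6378388.0, λ₀=-92.4°): E=2581694.2644, N=-1692522.0533

E=2581694.2644 m, N=-1692522.0533 m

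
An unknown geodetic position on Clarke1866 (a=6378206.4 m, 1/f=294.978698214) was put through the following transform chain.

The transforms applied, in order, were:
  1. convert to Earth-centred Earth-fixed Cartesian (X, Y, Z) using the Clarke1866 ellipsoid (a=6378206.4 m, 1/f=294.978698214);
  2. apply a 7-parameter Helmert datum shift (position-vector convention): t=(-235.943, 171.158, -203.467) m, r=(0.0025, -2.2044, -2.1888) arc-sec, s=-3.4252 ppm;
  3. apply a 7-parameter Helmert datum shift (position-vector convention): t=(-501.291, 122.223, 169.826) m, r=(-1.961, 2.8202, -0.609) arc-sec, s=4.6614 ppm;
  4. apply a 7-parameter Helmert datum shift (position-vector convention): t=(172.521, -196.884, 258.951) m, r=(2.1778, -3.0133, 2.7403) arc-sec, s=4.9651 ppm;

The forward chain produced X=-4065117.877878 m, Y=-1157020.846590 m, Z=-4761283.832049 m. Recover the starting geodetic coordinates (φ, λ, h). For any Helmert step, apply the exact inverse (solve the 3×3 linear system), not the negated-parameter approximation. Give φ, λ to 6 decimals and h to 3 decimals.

start: X=-4065117.8779, Y=-1157020.8466, Z=-4761283.8320 m
→ Helmert⁻¹: X=-4065355.1426, Y=-1156814.4819, Z=-4761447.5373
→ Helmert⁻¹: X=-4064766.3831, Y=-1156898.0432, Z=-4761661.7429
→ Helmert⁻¹: X=-4064582.9697, Y=-1157116.3538, Z=-4761431.1317
→ geod (Bowring, a=6378206.400): φ=-48.60196100°, λ=-164.10926500°, h=309.9930 m

φ=-48.601961°, λ=-164.109265°, h=309.993 m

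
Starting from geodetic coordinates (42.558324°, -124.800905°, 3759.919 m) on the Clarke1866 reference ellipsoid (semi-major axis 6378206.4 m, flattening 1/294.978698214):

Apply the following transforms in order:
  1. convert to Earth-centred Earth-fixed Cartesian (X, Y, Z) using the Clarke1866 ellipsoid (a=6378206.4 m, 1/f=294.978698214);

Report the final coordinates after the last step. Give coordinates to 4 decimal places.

X=-2687082.0641 m, Y=-3866074.1044 m, Z=4293831.0953 m

start: φ=42.558324°, λ=-124.800905°, h=3759.919 m
→ ECEF (a=6378206.400, f=1/294.978698214): X=-2687082.0641, Y=-3866074.1044, Z=4293831.0953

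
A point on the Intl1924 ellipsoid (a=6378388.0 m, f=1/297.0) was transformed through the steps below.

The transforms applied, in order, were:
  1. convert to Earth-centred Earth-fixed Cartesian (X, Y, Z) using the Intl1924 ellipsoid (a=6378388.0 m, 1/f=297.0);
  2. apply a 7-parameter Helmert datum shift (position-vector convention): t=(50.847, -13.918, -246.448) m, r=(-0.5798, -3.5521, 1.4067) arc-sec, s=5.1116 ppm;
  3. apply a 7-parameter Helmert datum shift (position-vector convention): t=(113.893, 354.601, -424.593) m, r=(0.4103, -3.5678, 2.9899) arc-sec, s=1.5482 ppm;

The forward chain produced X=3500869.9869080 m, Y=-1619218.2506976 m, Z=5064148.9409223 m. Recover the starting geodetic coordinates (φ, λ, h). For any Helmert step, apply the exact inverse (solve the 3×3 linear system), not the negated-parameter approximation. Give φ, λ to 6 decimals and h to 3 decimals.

φ=52.892637°, λ=-24.827237°, h=1528.709 m

start: X=3500869.9869, Y=-1619218.2507, Z=5064148.9409 m
→ Helmert⁻¹: X=3500814.7988, Y=-1619611.0159, Z=5064508.3604
→ Helmert⁻¹: X=3500822.2306, Y=-1619626.9309, Z=5064664.0790
→ geod (Bowring, a=6378388.000): φ=52.89263700°, λ=-24.82723700°, h=1528.7090 m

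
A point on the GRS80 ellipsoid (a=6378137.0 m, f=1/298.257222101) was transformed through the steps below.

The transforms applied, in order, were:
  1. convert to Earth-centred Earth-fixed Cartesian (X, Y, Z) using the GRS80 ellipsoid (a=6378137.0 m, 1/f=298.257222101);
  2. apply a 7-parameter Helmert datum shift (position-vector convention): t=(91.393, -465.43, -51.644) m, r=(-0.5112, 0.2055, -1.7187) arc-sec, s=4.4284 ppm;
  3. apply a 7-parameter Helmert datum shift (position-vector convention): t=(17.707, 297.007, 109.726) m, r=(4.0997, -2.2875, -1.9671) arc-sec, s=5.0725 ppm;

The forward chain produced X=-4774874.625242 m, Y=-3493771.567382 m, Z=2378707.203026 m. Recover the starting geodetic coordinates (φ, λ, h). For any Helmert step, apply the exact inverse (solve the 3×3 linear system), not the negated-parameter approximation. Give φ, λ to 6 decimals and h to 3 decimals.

start: X=-4774874.6252, Y=-3493771.5674, Z=2378707.2030 m
→ Helmert⁻¹: X=-4774808.4096, Y=-3494049.1081, Z=2378707.8122
→ Helmert⁻¹: X=-4774851.9170, Y=-3493613.8890, Z=2378735.5066
→ geod (Bowring, a=6378137.000): φ=22.03625700°, λ=-143.80820100°, h=1600.9620 m

φ=22.036257°, λ=-143.808201°, h=1600.962 m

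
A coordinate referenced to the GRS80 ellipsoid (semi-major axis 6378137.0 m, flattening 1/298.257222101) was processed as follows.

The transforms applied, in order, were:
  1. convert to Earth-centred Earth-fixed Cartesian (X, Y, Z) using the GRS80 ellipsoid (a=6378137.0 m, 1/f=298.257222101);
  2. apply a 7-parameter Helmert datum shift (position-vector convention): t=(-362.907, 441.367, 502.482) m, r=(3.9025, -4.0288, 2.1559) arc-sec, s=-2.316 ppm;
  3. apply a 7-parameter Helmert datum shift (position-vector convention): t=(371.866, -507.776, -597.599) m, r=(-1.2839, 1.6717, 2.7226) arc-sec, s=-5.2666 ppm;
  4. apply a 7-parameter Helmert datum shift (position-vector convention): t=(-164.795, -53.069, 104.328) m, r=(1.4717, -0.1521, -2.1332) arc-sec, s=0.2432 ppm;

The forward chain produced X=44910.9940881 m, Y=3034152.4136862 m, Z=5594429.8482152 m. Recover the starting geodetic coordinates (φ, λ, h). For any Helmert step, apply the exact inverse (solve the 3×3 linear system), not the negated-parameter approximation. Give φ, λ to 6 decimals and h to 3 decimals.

φ=61.682855°, λ=89.147055°, h=2913.476 m

start: X=44910.9941, Y=3034152.4137, Z=5594429.8482 m
→ Helmert⁻¹: X=45048.5231, Y=3034245.1260, Z=5594302.4771
→ Helmert⁻¹: X=44671.6045, Y=3034733.4694, Z=5594948.7942
→ Helmert⁻¹: X=45175.6025, Y=3034404.5029, Z=5594400.9761
→ geod (Bowring, a=6378137.000): φ=61.68285500°, λ=89.14705500°, h=2913.4760 m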